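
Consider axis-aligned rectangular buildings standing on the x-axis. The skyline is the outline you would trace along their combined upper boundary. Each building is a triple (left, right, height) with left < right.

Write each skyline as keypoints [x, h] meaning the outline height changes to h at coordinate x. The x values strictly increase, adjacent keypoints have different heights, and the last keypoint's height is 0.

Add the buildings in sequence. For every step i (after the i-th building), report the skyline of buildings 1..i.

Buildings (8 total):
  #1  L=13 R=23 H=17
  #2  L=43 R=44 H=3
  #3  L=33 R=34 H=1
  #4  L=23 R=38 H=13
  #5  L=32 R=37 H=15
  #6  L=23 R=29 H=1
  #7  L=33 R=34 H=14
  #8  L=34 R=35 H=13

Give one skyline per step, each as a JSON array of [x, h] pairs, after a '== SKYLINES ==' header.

== SKYLINES ==
[[13,17],[23,0]]
[[13,17],[23,0],[43,3],[44,0]]
[[13,17],[23,0],[33,1],[34,0],[43,3],[44,0]]
[[13,17],[23,13],[38,0],[43,3],[44,0]]
[[13,17],[23,13],[32,15],[37,13],[38,0],[43,3],[44,0]]
[[13,17],[23,13],[32,15],[37,13],[38,0],[43,3],[44,0]]
[[13,17],[23,13],[32,15],[37,13],[38,0],[43,3],[44,0]]
[[13,17],[23,13],[32,15],[37,13],[38,0],[43,3],[44,0]]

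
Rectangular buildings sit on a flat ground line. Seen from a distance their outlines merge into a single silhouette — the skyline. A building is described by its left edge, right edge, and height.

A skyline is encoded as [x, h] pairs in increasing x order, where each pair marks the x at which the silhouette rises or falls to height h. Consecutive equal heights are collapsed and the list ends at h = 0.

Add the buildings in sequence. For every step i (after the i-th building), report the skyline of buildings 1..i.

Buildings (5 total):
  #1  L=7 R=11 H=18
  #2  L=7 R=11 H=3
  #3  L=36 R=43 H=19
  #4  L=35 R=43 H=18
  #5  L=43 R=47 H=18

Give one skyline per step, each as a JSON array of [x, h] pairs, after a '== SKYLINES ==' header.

== SKYLINES ==
[[7,18],[11,0]]
[[7,18],[11,0]]
[[7,18],[11,0],[36,19],[43,0]]
[[7,18],[11,0],[35,18],[36,19],[43,0]]
[[7,18],[11,0],[35,18],[36,19],[43,18],[47,0]]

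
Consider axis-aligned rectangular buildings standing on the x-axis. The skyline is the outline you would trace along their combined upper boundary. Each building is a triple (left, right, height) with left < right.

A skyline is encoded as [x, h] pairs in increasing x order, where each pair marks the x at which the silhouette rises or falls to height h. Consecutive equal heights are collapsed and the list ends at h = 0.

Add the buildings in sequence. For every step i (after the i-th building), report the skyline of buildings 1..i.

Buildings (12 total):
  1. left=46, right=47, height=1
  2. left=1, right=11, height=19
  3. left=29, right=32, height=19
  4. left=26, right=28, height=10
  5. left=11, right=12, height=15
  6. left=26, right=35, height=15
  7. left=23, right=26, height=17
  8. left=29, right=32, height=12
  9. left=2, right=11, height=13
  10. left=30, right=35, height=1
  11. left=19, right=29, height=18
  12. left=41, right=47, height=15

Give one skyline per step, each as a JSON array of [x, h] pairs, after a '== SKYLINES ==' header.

== SKYLINES ==
[[46,1],[47,0]]
[[1,19],[11,0],[46,1],[47,0]]
[[1,19],[11,0],[29,19],[32,0],[46,1],[47,0]]
[[1,19],[11,0],[26,10],[28,0],[29,19],[32,0],[46,1],[47,0]]
[[1,19],[11,15],[12,0],[26,10],[28,0],[29,19],[32,0],[46,1],[47,0]]
[[1,19],[11,15],[12,0],[26,15],[29,19],[32,15],[35,0],[46,1],[47,0]]
[[1,19],[11,15],[12,0],[23,17],[26,15],[29,19],[32,15],[35,0],[46,1],[47,0]]
[[1,19],[11,15],[12,0],[23,17],[26,15],[29,19],[32,15],[35,0],[46,1],[47,0]]
[[1,19],[11,15],[12,0],[23,17],[26,15],[29,19],[32,15],[35,0],[46,1],[47,0]]
[[1,19],[11,15],[12,0],[23,17],[26,15],[29,19],[32,15],[35,0],[46,1],[47,0]]
[[1,19],[11,15],[12,0],[19,18],[29,19],[32,15],[35,0],[46,1],[47,0]]
[[1,19],[11,15],[12,0],[19,18],[29,19],[32,15],[35,0],[41,15],[47,0]]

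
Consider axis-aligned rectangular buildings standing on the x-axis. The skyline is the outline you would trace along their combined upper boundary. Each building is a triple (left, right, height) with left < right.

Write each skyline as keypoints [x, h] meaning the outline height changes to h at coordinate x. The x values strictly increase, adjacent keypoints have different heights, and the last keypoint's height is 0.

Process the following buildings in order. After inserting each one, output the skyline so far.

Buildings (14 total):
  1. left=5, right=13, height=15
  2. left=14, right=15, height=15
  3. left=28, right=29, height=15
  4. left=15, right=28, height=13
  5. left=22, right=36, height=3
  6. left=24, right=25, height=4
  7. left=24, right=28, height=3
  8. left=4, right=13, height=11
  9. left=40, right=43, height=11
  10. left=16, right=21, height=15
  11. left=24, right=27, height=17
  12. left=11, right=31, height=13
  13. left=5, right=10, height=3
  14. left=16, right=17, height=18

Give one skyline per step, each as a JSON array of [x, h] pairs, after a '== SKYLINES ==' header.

== SKYLINES ==
[[5,15],[13,0]]
[[5,15],[13,0],[14,15],[15,0]]
[[5,15],[13,0],[14,15],[15,0],[28,15],[29,0]]
[[5,15],[13,0],[14,15],[15,13],[28,15],[29,0]]
[[5,15],[13,0],[14,15],[15,13],[28,15],[29,3],[36,0]]
[[5,15],[13,0],[14,15],[15,13],[28,15],[29,3],[36,0]]
[[5,15],[13,0],[14,15],[15,13],[28,15],[29,3],[36,0]]
[[4,11],[5,15],[13,0],[14,15],[15,13],[28,15],[29,3],[36,0]]
[[4,11],[5,15],[13,0],[14,15],[15,13],[28,15],[29,3],[36,0],[40,11],[43,0]]
[[4,11],[5,15],[13,0],[14,15],[15,13],[16,15],[21,13],[28,15],[29,3],[36,0],[40,11],[43,0]]
[[4,11],[5,15],[13,0],[14,15],[15,13],[16,15],[21,13],[24,17],[27,13],[28,15],[29,3],[36,0],[40,11],[43,0]]
[[4,11],[5,15],[13,13],[14,15],[15,13],[16,15],[21,13],[24,17],[27,13],[28,15],[29,13],[31,3],[36,0],[40,11],[43,0]]
[[4,11],[5,15],[13,13],[14,15],[15,13],[16,15],[21,13],[24,17],[27,13],[28,15],[29,13],[31,3],[36,0],[40,11],[43,0]]
[[4,11],[5,15],[13,13],[14,15],[15,13],[16,18],[17,15],[21,13],[24,17],[27,13],[28,15],[29,13],[31,3],[36,0],[40,11],[43,0]]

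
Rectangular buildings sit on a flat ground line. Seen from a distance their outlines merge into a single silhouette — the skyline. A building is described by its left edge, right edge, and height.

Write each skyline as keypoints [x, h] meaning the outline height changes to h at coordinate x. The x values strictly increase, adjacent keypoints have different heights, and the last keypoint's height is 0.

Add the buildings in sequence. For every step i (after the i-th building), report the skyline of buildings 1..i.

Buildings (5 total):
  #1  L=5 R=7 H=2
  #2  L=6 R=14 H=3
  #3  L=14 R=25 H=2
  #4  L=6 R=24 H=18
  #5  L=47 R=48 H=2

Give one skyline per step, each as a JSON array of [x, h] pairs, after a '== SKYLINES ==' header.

== SKYLINES ==
[[5,2],[7,0]]
[[5,2],[6,3],[14,0]]
[[5,2],[6,3],[14,2],[25,0]]
[[5,2],[6,18],[24,2],[25,0]]
[[5,2],[6,18],[24,2],[25,0],[47,2],[48,0]]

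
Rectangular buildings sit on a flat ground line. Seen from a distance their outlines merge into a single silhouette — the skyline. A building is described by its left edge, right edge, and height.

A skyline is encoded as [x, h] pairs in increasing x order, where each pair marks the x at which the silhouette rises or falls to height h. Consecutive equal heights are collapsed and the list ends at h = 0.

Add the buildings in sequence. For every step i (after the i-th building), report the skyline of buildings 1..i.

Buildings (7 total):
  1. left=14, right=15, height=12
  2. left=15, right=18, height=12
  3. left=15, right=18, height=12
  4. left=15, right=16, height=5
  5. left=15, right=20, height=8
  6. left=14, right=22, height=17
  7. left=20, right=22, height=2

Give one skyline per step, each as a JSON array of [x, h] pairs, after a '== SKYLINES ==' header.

== SKYLINES ==
[[14,12],[15,0]]
[[14,12],[18,0]]
[[14,12],[18,0]]
[[14,12],[18,0]]
[[14,12],[18,8],[20,0]]
[[14,17],[22,0]]
[[14,17],[22,0]]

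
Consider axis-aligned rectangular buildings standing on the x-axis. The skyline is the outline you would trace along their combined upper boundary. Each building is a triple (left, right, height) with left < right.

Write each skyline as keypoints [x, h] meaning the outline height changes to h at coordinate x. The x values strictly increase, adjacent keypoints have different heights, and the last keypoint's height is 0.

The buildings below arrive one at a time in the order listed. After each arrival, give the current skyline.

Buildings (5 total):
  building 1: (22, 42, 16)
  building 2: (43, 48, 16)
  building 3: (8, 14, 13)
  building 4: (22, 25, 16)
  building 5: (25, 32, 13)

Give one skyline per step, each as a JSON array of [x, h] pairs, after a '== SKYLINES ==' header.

== SKYLINES ==
[[22,16],[42,0]]
[[22,16],[42,0],[43,16],[48,0]]
[[8,13],[14,0],[22,16],[42,0],[43,16],[48,0]]
[[8,13],[14,0],[22,16],[42,0],[43,16],[48,0]]
[[8,13],[14,0],[22,16],[42,0],[43,16],[48,0]]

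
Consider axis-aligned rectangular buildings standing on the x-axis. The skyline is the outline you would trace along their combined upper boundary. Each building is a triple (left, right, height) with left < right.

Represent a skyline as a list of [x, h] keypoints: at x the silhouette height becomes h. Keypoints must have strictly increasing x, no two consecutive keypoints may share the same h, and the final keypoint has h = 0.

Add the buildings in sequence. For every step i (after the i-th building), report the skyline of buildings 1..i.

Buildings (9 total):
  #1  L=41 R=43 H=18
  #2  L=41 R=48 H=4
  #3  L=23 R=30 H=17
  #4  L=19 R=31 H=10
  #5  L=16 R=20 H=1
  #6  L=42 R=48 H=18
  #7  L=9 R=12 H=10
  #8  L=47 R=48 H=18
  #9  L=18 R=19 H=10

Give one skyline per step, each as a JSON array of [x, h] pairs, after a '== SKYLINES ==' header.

== SKYLINES ==
[[41,18],[43,0]]
[[41,18],[43,4],[48,0]]
[[23,17],[30,0],[41,18],[43,4],[48,0]]
[[19,10],[23,17],[30,10],[31,0],[41,18],[43,4],[48,0]]
[[16,1],[19,10],[23,17],[30,10],[31,0],[41,18],[43,4],[48,0]]
[[16,1],[19,10],[23,17],[30,10],[31,0],[41,18],[48,0]]
[[9,10],[12,0],[16,1],[19,10],[23,17],[30,10],[31,0],[41,18],[48,0]]
[[9,10],[12,0],[16,1],[19,10],[23,17],[30,10],[31,0],[41,18],[48,0]]
[[9,10],[12,0],[16,1],[18,10],[23,17],[30,10],[31,0],[41,18],[48,0]]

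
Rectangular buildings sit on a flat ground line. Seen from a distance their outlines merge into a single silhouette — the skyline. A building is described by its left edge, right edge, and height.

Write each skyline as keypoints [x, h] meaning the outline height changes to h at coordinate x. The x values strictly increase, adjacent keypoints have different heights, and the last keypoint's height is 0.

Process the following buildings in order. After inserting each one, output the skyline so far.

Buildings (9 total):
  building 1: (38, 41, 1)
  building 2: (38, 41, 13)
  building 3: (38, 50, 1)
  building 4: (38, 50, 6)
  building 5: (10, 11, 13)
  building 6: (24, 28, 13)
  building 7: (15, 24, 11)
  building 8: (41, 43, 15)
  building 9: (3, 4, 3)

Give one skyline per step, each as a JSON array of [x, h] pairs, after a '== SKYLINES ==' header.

== SKYLINES ==
[[38,1],[41,0]]
[[38,13],[41,0]]
[[38,13],[41,1],[50,0]]
[[38,13],[41,6],[50,0]]
[[10,13],[11,0],[38,13],[41,6],[50,0]]
[[10,13],[11,0],[24,13],[28,0],[38,13],[41,6],[50,0]]
[[10,13],[11,0],[15,11],[24,13],[28,0],[38,13],[41,6],[50,0]]
[[10,13],[11,0],[15,11],[24,13],[28,0],[38,13],[41,15],[43,6],[50,0]]
[[3,3],[4,0],[10,13],[11,0],[15,11],[24,13],[28,0],[38,13],[41,15],[43,6],[50,0]]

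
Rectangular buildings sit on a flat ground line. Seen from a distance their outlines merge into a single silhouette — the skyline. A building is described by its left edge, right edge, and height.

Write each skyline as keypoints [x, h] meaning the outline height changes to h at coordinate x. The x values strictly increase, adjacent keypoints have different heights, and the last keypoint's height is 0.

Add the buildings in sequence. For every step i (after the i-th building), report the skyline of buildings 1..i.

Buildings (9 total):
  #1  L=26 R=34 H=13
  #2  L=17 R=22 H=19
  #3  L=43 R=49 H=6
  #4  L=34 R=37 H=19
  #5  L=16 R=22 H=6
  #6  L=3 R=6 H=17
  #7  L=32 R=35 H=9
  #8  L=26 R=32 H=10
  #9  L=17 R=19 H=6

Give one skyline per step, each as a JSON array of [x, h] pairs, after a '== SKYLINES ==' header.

== SKYLINES ==
[[26,13],[34,0]]
[[17,19],[22,0],[26,13],[34,0]]
[[17,19],[22,0],[26,13],[34,0],[43,6],[49,0]]
[[17,19],[22,0],[26,13],[34,19],[37,0],[43,6],[49,0]]
[[16,6],[17,19],[22,0],[26,13],[34,19],[37,0],[43,6],[49,0]]
[[3,17],[6,0],[16,6],[17,19],[22,0],[26,13],[34,19],[37,0],[43,6],[49,0]]
[[3,17],[6,0],[16,6],[17,19],[22,0],[26,13],[34,19],[37,0],[43,6],[49,0]]
[[3,17],[6,0],[16,6],[17,19],[22,0],[26,13],[34,19],[37,0],[43,6],[49,0]]
[[3,17],[6,0],[16,6],[17,19],[22,0],[26,13],[34,19],[37,0],[43,6],[49,0]]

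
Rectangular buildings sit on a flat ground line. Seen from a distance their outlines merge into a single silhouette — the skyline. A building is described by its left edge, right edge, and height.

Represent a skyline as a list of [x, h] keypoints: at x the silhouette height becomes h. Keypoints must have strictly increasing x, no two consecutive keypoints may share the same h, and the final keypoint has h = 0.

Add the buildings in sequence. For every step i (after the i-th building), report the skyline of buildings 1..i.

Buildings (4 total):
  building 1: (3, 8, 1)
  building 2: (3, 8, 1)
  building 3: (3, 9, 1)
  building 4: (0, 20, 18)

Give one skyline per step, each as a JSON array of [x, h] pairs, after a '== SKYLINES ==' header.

== SKYLINES ==
[[3,1],[8,0]]
[[3,1],[8,0]]
[[3,1],[9,0]]
[[0,18],[20,0]]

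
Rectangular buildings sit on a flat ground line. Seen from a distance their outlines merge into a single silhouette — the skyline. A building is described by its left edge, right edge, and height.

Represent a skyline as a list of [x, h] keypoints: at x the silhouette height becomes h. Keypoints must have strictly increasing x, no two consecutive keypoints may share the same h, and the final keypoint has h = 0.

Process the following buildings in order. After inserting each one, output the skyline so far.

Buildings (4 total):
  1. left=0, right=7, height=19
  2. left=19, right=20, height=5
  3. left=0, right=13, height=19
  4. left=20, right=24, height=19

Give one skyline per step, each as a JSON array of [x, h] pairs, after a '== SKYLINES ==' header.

== SKYLINES ==
[[0,19],[7,0]]
[[0,19],[7,0],[19,5],[20,0]]
[[0,19],[13,0],[19,5],[20,0]]
[[0,19],[13,0],[19,5],[20,19],[24,0]]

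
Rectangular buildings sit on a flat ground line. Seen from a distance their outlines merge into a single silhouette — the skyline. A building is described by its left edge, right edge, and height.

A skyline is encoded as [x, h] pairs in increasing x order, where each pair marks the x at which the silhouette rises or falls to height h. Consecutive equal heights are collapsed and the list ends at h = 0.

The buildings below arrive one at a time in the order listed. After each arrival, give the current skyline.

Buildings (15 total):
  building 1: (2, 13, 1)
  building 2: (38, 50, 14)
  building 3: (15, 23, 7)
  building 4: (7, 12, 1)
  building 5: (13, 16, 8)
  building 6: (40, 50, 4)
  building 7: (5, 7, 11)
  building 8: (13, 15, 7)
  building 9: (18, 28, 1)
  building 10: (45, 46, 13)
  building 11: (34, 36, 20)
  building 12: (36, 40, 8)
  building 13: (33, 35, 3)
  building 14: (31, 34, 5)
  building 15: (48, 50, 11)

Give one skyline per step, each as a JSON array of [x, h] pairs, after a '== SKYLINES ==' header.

== SKYLINES ==
[[2,1],[13,0]]
[[2,1],[13,0],[38,14],[50,0]]
[[2,1],[13,0],[15,7],[23,0],[38,14],[50,0]]
[[2,1],[13,0],[15,7],[23,0],[38,14],[50,0]]
[[2,1],[13,8],[16,7],[23,0],[38,14],[50,0]]
[[2,1],[13,8],[16,7],[23,0],[38,14],[50,0]]
[[2,1],[5,11],[7,1],[13,8],[16,7],[23,0],[38,14],[50,0]]
[[2,1],[5,11],[7,1],[13,8],[16,7],[23,0],[38,14],[50,0]]
[[2,1],[5,11],[7,1],[13,8],[16,7],[23,1],[28,0],[38,14],[50,0]]
[[2,1],[5,11],[7,1],[13,8],[16,7],[23,1],[28,0],[38,14],[50,0]]
[[2,1],[5,11],[7,1],[13,8],[16,7],[23,1],[28,0],[34,20],[36,0],[38,14],[50,0]]
[[2,1],[5,11],[7,1],[13,8],[16,7],[23,1],[28,0],[34,20],[36,8],[38,14],[50,0]]
[[2,1],[5,11],[7,1],[13,8],[16,7],[23,1],[28,0],[33,3],[34,20],[36,8],[38,14],[50,0]]
[[2,1],[5,11],[7,1],[13,8],[16,7],[23,1],[28,0],[31,5],[34,20],[36,8],[38,14],[50,0]]
[[2,1],[5,11],[7,1],[13,8],[16,7],[23,1],[28,0],[31,5],[34,20],[36,8],[38,14],[50,0]]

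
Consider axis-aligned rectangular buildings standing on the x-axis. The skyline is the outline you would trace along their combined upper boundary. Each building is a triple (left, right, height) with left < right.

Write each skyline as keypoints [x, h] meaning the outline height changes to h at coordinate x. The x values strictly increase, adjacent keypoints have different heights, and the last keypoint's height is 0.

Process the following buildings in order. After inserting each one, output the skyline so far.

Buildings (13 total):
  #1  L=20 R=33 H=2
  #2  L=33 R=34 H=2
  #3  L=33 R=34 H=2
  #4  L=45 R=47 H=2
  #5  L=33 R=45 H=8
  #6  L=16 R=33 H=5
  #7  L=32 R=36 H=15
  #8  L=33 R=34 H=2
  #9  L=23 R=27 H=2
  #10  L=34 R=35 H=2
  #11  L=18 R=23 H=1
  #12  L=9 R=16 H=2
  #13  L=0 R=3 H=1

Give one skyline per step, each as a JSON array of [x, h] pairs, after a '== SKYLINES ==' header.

== SKYLINES ==
[[20,2],[33,0]]
[[20,2],[34,0]]
[[20,2],[34,0]]
[[20,2],[34,0],[45,2],[47,0]]
[[20,2],[33,8],[45,2],[47,0]]
[[16,5],[33,8],[45,2],[47,0]]
[[16,5],[32,15],[36,8],[45,2],[47,0]]
[[16,5],[32,15],[36,8],[45,2],[47,0]]
[[16,5],[32,15],[36,8],[45,2],[47,0]]
[[16,5],[32,15],[36,8],[45,2],[47,0]]
[[16,5],[32,15],[36,8],[45,2],[47,0]]
[[9,2],[16,5],[32,15],[36,8],[45,2],[47,0]]
[[0,1],[3,0],[9,2],[16,5],[32,15],[36,8],[45,2],[47,0]]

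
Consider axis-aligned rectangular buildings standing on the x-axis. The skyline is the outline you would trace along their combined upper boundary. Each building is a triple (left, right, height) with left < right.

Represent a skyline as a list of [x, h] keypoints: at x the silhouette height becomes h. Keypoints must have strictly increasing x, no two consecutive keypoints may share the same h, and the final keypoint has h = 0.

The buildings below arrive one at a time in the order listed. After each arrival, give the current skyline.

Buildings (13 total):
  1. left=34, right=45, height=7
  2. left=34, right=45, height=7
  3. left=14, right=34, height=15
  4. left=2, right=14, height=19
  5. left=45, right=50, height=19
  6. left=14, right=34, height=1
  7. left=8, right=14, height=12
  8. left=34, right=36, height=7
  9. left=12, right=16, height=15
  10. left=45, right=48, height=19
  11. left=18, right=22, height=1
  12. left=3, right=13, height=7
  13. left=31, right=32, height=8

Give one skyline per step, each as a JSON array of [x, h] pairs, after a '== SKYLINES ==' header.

== SKYLINES ==
[[34,7],[45,0]]
[[34,7],[45,0]]
[[14,15],[34,7],[45,0]]
[[2,19],[14,15],[34,7],[45,0]]
[[2,19],[14,15],[34,7],[45,19],[50,0]]
[[2,19],[14,15],[34,7],[45,19],[50,0]]
[[2,19],[14,15],[34,7],[45,19],[50,0]]
[[2,19],[14,15],[34,7],[45,19],[50,0]]
[[2,19],[14,15],[34,7],[45,19],[50,0]]
[[2,19],[14,15],[34,7],[45,19],[50,0]]
[[2,19],[14,15],[34,7],[45,19],[50,0]]
[[2,19],[14,15],[34,7],[45,19],[50,0]]
[[2,19],[14,15],[34,7],[45,19],[50,0]]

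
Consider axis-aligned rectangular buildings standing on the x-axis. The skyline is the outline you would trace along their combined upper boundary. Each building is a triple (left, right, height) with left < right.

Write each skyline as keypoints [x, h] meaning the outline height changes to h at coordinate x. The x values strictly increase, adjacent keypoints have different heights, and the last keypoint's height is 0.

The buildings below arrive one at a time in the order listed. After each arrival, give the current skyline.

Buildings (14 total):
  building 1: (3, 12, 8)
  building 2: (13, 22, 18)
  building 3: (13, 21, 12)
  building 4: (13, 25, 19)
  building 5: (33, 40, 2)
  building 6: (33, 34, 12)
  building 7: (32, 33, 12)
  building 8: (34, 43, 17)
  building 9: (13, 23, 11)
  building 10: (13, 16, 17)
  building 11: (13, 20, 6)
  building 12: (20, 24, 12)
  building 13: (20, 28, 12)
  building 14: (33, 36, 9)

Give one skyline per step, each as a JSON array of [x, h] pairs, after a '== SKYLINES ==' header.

== SKYLINES ==
[[3,8],[12,0]]
[[3,8],[12,0],[13,18],[22,0]]
[[3,8],[12,0],[13,18],[22,0]]
[[3,8],[12,0],[13,19],[25,0]]
[[3,8],[12,0],[13,19],[25,0],[33,2],[40,0]]
[[3,8],[12,0],[13,19],[25,0],[33,12],[34,2],[40,0]]
[[3,8],[12,0],[13,19],[25,0],[32,12],[34,2],[40,0]]
[[3,8],[12,0],[13,19],[25,0],[32,12],[34,17],[43,0]]
[[3,8],[12,0],[13,19],[25,0],[32,12],[34,17],[43,0]]
[[3,8],[12,0],[13,19],[25,0],[32,12],[34,17],[43,0]]
[[3,8],[12,0],[13,19],[25,0],[32,12],[34,17],[43,0]]
[[3,8],[12,0],[13,19],[25,0],[32,12],[34,17],[43,0]]
[[3,8],[12,0],[13,19],[25,12],[28,0],[32,12],[34,17],[43,0]]
[[3,8],[12,0],[13,19],[25,12],[28,0],[32,12],[34,17],[43,0]]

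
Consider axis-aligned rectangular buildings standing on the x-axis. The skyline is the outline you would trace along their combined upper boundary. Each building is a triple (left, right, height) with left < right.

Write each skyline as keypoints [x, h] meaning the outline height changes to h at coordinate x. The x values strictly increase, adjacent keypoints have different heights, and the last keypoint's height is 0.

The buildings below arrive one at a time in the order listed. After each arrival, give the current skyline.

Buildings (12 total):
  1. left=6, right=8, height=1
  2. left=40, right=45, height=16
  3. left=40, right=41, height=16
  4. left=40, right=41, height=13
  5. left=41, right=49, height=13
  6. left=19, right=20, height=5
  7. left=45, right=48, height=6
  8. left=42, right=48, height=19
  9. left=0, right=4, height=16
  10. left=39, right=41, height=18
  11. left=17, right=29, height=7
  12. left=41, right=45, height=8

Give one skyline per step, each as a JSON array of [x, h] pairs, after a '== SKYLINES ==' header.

== SKYLINES ==
[[6,1],[8,0]]
[[6,1],[8,0],[40,16],[45,0]]
[[6,1],[8,0],[40,16],[45,0]]
[[6,1],[8,0],[40,16],[45,0]]
[[6,1],[8,0],[40,16],[45,13],[49,0]]
[[6,1],[8,0],[19,5],[20,0],[40,16],[45,13],[49,0]]
[[6,1],[8,0],[19,5],[20,0],[40,16],[45,13],[49,0]]
[[6,1],[8,0],[19,5],[20,0],[40,16],[42,19],[48,13],[49,0]]
[[0,16],[4,0],[6,1],[8,0],[19,5],[20,0],[40,16],[42,19],[48,13],[49,0]]
[[0,16],[4,0],[6,1],[8,0],[19,5],[20,0],[39,18],[41,16],[42,19],[48,13],[49,0]]
[[0,16],[4,0],[6,1],[8,0],[17,7],[29,0],[39,18],[41,16],[42,19],[48,13],[49,0]]
[[0,16],[4,0],[6,1],[8,0],[17,7],[29,0],[39,18],[41,16],[42,19],[48,13],[49,0]]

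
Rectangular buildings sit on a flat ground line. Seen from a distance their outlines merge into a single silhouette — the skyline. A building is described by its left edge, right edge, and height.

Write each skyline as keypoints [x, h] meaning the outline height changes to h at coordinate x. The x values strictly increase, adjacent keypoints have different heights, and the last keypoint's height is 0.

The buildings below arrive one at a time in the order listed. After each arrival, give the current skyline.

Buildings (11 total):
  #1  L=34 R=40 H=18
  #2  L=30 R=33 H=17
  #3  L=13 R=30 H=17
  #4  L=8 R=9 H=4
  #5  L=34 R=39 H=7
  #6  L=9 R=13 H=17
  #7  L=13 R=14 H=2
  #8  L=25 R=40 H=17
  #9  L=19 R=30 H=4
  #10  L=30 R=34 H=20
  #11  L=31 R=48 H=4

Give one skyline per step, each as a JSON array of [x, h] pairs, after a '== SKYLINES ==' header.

== SKYLINES ==
[[34,18],[40,0]]
[[30,17],[33,0],[34,18],[40,0]]
[[13,17],[33,0],[34,18],[40,0]]
[[8,4],[9,0],[13,17],[33,0],[34,18],[40,0]]
[[8,4],[9,0],[13,17],[33,0],[34,18],[40,0]]
[[8,4],[9,17],[33,0],[34,18],[40,0]]
[[8,4],[9,17],[33,0],[34,18],[40,0]]
[[8,4],[9,17],[34,18],[40,0]]
[[8,4],[9,17],[34,18],[40,0]]
[[8,4],[9,17],[30,20],[34,18],[40,0]]
[[8,4],[9,17],[30,20],[34,18],[40,4],[48,0]]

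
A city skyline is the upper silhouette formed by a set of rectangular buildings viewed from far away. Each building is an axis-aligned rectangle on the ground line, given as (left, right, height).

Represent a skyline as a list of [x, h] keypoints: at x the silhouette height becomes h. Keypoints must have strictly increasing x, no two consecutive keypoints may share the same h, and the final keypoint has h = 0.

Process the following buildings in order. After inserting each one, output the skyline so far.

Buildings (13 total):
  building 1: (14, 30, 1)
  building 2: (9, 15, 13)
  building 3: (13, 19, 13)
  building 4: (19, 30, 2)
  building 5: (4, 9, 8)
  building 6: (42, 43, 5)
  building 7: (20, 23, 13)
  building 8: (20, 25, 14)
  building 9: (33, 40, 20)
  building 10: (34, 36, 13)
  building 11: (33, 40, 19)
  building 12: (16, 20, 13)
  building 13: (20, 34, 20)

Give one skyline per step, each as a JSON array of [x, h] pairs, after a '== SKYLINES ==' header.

== SKYLINES ==
[[14,1],[30,0]]
[[9,13],[15,1],[30,0]]
[[9,13],[19,1],[30,0]]
[[9,13],[19,2],[30,0]]
[[4,8],[9,13],[19,2],[30,0]]
[[4,8],[9,13],[19,2],[30,0],[42,5],[43,0]]
[[4,8],[9,13],[19,2],[20,13],[23,2],[30,0],[42,5],[43,0]]
[[4,8],[9,13],[19,2],[20,14],[25,2],[30,0],[42,5],[43,0]]
[[4,8],[9,13],[19,2],[20,14],[25,2],[30,0],[33,20],[40,0],[42,5],[43,0]]
[[4,8],[9,13],[19,2],[20,14],[25,2],[30,0],[33,20],[40,0],[42,5],[43,0]]
[[4,8],[9,13],[19,2],[20,14],[25,2],[30,0],[33,20],[40,0],[42,5],[43,0]]
[[4,8],[9,13],[20,14],[25,2],[30,0],[33,20],[40,0],[42,5],[43,0]]
[[4,8],[9,13],[20,20],[40,0],[42,5],[43,0]]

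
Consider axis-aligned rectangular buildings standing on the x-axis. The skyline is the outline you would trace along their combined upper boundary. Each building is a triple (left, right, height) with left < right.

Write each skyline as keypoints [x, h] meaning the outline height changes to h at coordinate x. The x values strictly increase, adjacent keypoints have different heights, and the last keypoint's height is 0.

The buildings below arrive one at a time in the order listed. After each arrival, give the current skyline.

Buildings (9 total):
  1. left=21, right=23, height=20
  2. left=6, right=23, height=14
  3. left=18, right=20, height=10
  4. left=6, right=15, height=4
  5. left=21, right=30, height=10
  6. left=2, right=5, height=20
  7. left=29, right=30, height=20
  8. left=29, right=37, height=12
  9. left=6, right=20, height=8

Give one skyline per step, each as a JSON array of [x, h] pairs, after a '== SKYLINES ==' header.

== SKYLINES ==
[[21,20],[23,0]]
[[6,14],[21,20],[23,0]]
[[6,14],[21,20],[23,0]]
[[6,14],[21,20],[23,0]]
[[6,14],[21,20],[23,10],[30,0]]
[[2,20],[5,0],[6,14],[21,20],[23,10],[30,0]]
[[2,20],[5,0],[6,14],[21,20],[23,10],[29,20],[30,0]]
[[2,20],[5,0],[6,14],[21,20],[23,10],[29,20],[30,12],[37,0]]
[[2,20],[5,0],[6,14],[21,20],[23,10],[29,20],[30,12],[37,0]]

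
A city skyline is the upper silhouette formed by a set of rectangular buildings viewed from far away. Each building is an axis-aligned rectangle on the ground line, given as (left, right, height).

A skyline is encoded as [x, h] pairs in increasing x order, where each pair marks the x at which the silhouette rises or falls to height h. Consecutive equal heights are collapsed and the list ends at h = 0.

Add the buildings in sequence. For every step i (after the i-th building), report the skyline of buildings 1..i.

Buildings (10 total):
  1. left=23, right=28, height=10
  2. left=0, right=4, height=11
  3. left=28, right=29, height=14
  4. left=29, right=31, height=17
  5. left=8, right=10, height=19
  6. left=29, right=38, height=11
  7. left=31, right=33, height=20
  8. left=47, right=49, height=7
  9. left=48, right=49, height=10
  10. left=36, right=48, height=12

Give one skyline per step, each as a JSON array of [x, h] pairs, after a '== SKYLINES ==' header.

== SKYLINES ==
[[23,10],[28,0]]
[[0,11],[4,0],[23,10],[28,0]]
[[0,11],[4,0],[23,10],[28,14],[29,0]]
[[0,11],[4,0],[23,10],[28,14],[29,17],[31,0]]
[[0,11],[4,0],[8,19],[10,0],[23,10],[28,14],[29,17],[31,0]]
[[0,11],[4,0],[8,19],[10,0],[23,10],[28,14],[29,17],[31,11],[38,0]]
[[0,11],[4,0],[8,19],[10,0],[23,10],[28,14],[29,17],[31,20],[33,11],[38,0]]
[[0,11],[4,0],[8,19],[10,0],[23,10],[28,14],[29,17],[31,20],[33,11],[38,0],[47,7],[49,0]]
[[0,11],[4,0],[8,19],[10,0],[23,10],[28,14],[29,17],[31,20],[33,11],[38,0],[47,7],[48,10],[49,0]]
[[0,11],[4,0],[8,19],[10,0],[23,10],[28,14],[29,17],[31,20],[33,11],[36,12],[48,10],[49,0]]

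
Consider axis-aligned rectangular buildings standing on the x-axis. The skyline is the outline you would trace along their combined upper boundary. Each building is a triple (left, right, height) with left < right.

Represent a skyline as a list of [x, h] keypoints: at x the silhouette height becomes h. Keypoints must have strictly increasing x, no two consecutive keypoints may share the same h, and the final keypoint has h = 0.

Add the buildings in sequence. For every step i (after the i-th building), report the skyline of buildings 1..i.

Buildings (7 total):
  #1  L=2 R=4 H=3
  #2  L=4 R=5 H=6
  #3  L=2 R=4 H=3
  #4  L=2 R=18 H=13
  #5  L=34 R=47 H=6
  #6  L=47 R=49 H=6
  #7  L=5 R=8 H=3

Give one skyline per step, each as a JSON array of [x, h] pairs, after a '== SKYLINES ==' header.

== SKYLINES ==
[[2,3],[4,0]]
[[2,3],[4,6],[5,0]]
[[2,3],[4,6],[5,0]]
[[2,13],[18,0]]
[[2,13],[18,0],[34,6],[47,0]]
[[2,13],[18,0],[34,6],[49,0]]
[[2,13],[18,0],[34,6],[49,0]]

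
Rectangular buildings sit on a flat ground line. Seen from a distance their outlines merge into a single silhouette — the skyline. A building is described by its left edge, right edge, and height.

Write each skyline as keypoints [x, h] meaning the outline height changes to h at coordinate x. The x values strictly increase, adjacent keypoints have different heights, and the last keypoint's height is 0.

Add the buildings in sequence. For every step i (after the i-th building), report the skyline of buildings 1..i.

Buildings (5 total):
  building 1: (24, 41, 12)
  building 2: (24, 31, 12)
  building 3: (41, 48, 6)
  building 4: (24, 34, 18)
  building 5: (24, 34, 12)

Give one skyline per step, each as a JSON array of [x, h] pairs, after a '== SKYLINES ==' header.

== SKYLINES ==
[[24,12],[41,0]]
[[24,12],[41,0]]
[[24,12],[41,6],[48,0]]
[[24,18],[34,12],[41,6],[48,0]]
[[24,18],[34,12],[41,6],[48,0]]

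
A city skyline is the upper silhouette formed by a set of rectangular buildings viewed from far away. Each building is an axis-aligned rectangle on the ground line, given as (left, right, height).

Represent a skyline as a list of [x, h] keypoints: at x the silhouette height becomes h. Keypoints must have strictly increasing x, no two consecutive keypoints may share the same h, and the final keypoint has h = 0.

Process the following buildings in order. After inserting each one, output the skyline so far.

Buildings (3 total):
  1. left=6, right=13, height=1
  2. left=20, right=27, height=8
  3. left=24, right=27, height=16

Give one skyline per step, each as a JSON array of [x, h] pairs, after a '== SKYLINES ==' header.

== SKYLINES ==
[[6,1],[13,0]]
[[6,1],[13,0],[20,8],[27,0]]
[[6,1],[13,0],[20,8],[24,16],[27,0]]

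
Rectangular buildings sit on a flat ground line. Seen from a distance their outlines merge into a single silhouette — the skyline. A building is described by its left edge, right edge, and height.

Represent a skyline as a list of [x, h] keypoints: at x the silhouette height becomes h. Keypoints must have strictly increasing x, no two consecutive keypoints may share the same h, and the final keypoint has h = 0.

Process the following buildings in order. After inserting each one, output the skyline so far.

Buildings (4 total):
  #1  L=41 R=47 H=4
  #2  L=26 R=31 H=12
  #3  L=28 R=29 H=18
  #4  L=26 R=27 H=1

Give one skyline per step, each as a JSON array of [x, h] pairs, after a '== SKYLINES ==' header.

== SKYLINES ==
[[41,4],[47,0]]
[[26,12],[31,0],[41,4],[47,0]]
[[26,12],[28,18],[29,12],[31,0],[41,4],[47,0]]
[[26,12],[28,18],[29,12],[31,0],[41,4],[47,0]]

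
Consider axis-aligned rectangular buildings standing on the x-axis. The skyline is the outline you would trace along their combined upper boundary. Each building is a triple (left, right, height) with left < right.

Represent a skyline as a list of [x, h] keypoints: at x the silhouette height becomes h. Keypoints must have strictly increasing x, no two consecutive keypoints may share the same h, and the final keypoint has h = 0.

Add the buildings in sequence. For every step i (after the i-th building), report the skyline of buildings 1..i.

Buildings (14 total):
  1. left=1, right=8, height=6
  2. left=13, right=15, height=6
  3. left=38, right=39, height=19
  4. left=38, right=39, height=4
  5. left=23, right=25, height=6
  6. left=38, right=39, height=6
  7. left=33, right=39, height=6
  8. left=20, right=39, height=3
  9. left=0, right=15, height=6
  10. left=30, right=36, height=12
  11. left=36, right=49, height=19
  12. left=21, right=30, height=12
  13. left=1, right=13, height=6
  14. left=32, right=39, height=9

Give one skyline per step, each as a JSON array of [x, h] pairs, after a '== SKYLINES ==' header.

== SKYLINES ==
[[1,6],[8,0]]
[[1,6],[8,0],[13,6],[15,0]]
[[1,6],[8,0],[13,6],[15,0],[38,19],[39,0]]
[[1,6],[8,0],[13,6],[15,0],[38,19],[39,0]]
[[1,6],[8,0],[13,6],[15,0],[23,6],[25,0],[38,19],[39,0]]
[[1,6],[8,0],[13,6],[15,0],[23,6],[25,0],[38,19],[39,0]]
[[1,6],[8,0],[13,6],[15,0],[23,6],[25,0],[33,6],[38,19],[39,0]]
[[1,6],[8,0],[13,6],[15,0],[20,3],[23,6],[25,3],[33,6],[38,19],[39,0]]
[[0,6],[15,0],[20,3],[23,6],[25,3],[33,6],[38,19],[39,0]]
[[0,6],[15,0],[20,3],[23,6],[25,3],[30,12],[36,6],[38,19],[39,0]]
[[0,6],[15,0],[20,3],[23,6],[25,3],[30,12],[36,19],[49,0]]
[[0,6],[15,0],[20,3],[21,12],[36,19],[49,0]]
[[0,6],[15,0],[20,3],[21,12],[36,19],[49,0]]
[[0,6],[15,0],[20,3],[21,12],[36,19],[49,0]]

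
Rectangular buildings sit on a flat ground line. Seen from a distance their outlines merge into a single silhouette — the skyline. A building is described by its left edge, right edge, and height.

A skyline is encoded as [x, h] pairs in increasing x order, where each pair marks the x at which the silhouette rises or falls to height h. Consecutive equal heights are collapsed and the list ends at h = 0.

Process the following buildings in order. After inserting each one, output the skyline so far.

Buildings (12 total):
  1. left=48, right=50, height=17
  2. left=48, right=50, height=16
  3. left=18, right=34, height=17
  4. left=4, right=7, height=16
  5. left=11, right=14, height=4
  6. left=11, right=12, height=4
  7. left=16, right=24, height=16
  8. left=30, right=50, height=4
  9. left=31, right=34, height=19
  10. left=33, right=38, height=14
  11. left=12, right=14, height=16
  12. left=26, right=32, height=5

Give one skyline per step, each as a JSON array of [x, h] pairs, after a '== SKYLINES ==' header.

== SKYLINES ==
[[48,17],[50,0]]
[[48,17],[50,0]]
[[18,17],[34,0],[48,17],[50,0]]
[[4,16],[7,0],[18,17],[34,0],[48,17],[50,0]]
[[4,16],[7,0],[11,4],[14,0],[18,17],[34,0],[48,17],[50,0]]
[[4,16],[7,0],[11,4],[14,0],[18,17],[34,0],[48,17],[50,0]]
[[4,16],[7,0],[11,4],[14,0],[16,16],[18,17],[34,0],[48,17],[50,0]]
[[4,16],[7,0],[11,4],[14,0],[16,16],[18,17],[34,4],[48,17],[50,0]]
[[4,16],[7,0],[11,4],[14,0],[16,16],[18,17],[31,19],[34,4],[48,17],[50,0]]
[[4,16],[7,0],[11,4],[14,0],[16,16],[18,17],[31,19],[34,14],[38,4],[48,17],[50,0]]
[[4,16],[7,0],[11,4],[12,16],[14,0],[16,16],[18,17],[31,19],[34,14],[38,4],[48,17],[50,0]]
[[4,16],[7,0],[11,4],[12,16],[14,0],[16,16],[18,17],[31,19],[34,14],[38,4],[48,17],[50,0]]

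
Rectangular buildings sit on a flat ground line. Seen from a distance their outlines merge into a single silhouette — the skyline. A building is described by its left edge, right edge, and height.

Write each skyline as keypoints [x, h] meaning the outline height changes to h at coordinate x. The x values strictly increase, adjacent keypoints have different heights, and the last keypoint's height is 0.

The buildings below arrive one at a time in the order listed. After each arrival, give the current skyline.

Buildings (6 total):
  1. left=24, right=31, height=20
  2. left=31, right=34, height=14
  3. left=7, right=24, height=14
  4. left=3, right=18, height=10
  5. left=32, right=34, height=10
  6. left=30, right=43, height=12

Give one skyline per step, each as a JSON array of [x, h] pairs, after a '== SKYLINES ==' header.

== SKYLINES ==
[[24,20],[31,0]]
[[24,20],[31,14],[34,0]]
[[7,14],[24,20],[31,14],[34,0]]
[[3,10],[7,14],[24,20],[31,14],[34,0]]
[[3,10],[7,14],[24,20],[31,14],[34,0]]
[[3,10],[7,14],[24,20],[31,14],[34,12],[43,0]]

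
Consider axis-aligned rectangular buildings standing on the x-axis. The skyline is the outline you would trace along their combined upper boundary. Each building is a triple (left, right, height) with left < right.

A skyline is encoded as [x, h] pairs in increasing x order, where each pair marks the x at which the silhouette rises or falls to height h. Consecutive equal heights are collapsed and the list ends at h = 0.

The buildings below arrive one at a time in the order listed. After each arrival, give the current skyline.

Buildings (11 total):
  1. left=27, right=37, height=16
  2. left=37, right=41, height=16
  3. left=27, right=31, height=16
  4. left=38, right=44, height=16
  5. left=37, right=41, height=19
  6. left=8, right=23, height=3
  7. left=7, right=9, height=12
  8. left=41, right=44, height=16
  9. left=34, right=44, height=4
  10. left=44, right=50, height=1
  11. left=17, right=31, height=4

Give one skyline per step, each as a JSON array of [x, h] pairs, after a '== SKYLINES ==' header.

== SKYLINES ==
[[27,16],[37,0]]
[[27,16],[41,0]]
[[27,16],[41,0]]
[[27,16],[44,0]]
[[27,16],[37,19],[41,16],[44,0]]
[[8,3],[23,0],[27,16],[37,19],[41,16],[44,0]]
[[7,12],[9,3],[23,0],[27,16],[37,19],[41,16],[44,0]]
[[7,12],[9,3],[23,0],[27,16],[37,19],[41,16],[44,0]]
[[7,12],[9,3],[23,0],[27,16],[37,19],[41,16],[44,0]]
[[7,12],[9,3],[23,0],[27,16],[37,19],[41,16],[44,1],[50,0]]
[[7,12],[9,3],[17,4],[27,16],[37,19],[41,16],[44,1],[50,0]]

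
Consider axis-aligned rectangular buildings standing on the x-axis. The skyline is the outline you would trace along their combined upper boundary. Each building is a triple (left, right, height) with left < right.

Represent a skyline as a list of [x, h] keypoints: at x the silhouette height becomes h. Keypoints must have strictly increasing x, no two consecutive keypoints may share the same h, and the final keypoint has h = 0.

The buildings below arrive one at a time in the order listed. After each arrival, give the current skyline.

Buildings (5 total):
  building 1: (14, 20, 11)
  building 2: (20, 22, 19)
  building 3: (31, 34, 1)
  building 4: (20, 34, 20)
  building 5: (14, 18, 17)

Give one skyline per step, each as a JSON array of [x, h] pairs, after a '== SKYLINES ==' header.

== SKYLINES ==
[[14,11],[20,0]]
[[14,11],[20,19],[22,0]]
[[14,11],[20,19],[22,0],[31,1],[34,0]]
[[14,11],[20,20],[34,0]]
[[14,17],[18,11],[20,20],[34,0]]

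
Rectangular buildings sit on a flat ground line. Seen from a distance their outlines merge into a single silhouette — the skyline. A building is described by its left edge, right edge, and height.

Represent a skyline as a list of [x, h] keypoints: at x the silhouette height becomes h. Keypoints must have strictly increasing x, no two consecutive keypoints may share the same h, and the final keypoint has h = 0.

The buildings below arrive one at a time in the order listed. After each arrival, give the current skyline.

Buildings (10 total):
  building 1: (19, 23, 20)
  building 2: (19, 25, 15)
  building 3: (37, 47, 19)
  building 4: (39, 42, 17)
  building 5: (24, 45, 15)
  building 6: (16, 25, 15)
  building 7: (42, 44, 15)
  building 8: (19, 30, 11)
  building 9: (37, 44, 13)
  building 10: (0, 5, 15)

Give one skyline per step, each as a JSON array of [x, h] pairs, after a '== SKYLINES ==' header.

== SKYLINES ==
[[19,20],[23,0]]
[[19,20],[23,15],[25,0]]
[[19,20],[23,15],[25,0],[37,19],[47,0]]
[[19,20],[23,15],[25,0],[37,19],[47,0]]
[[19,20],[23,15],[37,19],[47,0]]
[[16,15],[19,20],[23,15],[37,19],[47,0]]
[[16,15],[19,20],[23,15],[37,19],[47,0]]
[[16,15],[19,20],[23,15],[37,19],[47,0]]
[[16,15],[19,20],[23,15],[37,19],[47,0]]
[[0,15],[5,0],[16,15],[19,20],[23,15],[37,19],[47,0]]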